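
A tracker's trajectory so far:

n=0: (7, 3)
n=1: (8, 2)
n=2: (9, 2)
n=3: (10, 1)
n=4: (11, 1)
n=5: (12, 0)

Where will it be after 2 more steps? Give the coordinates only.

(14, -1)

Differencing gives (+1, -1), (+1, +0), (+1, -1), (+1, +0), (+1, -1). This is the pattern (+1, -1), (+1, +0) repeated.
step 6: apply (+1, +0) → (13, 0)
step 7: apply (+1, -1) → (14, -1)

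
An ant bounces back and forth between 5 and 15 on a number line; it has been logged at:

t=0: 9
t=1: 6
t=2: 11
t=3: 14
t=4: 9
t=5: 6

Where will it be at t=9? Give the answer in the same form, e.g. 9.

The value reflects between 5 and 15, moving 5 per step.
  step 6: 6 → 11
  step 7: 11 → 14
  step 8: 14 → 9
  step 9: 9 → 6

6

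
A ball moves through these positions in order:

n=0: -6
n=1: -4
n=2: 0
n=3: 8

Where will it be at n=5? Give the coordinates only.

56

The jumps are +2, +4, +8 — a geometric progression with ratio 2.
step 4: 8 + 16 → 24
step 5: 24 + 32 → 56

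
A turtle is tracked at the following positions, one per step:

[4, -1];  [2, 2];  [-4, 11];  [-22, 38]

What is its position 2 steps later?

Consecutive displacements [-2, +3], [-6, +9], [-18, +27] scale by a factor of 3 each step.
step 4: [-22, 38] + [-54, +81] → [-76, 119]
step 5: [-76, 119] + [-162, +243] → [-238, 362]

[-238, 362]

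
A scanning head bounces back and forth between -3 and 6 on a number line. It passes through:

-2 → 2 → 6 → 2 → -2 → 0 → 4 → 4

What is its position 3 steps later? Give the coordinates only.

The value reflects between -3 and 6, moving 4 per step.
  step 8: 4 → 0
  step 9: 0 → -2
  step 10: -2 → 2

2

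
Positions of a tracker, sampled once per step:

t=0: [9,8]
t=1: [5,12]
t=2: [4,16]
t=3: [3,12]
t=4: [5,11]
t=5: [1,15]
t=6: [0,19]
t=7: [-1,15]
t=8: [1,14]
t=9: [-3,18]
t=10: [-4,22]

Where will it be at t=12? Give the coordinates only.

[-3,17]

The moves between consecutive positions are [-4,+4], [-1,+4], [-1,-4], [+2,-1], [-4,+4], [-1,+4], [-1,-4], [+2,-1], [-4,+4], [-1,+4]; they repeat the 4-cycle [[-4,+4], [-1,+4], [-1,-4], [+2,-1]].
step 11: apply [-1,-4] → [-5,18]
step 12: apply [+2,-1] → [-3,17]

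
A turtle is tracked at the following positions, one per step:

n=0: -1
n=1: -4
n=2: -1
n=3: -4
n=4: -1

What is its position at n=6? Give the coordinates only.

-1

Consecutive displacements -3, +3, -3, +3 scale by a factor of -1 each step.
step 5: -1 − 3 → -4
step 6: -4 + 3 → -1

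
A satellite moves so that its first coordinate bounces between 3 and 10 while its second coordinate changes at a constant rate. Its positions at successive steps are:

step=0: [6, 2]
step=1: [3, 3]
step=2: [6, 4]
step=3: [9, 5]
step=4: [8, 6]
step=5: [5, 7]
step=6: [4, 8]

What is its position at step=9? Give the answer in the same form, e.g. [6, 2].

The first coordinate travels 3 per step and bounces off the walls at 3 and 10.
  step 7: 4 → 7
  step 8: 7 → 10
  step 9: 10 → 7
The second coordinate changes by +1 each step: at step 9 it is 11.

[7, 11]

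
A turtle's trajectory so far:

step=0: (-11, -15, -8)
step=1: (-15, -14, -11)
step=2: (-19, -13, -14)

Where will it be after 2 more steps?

(-27, -11, -20)

Constant displacement of (-4, +1, -3) per step.
step 3: (-19, -13, -14) + (-4, +1, -3) → (-23, -12, -17)
step 4: (-23, -12, -17) + (-4, +1, -3) → (-27, -11, -20)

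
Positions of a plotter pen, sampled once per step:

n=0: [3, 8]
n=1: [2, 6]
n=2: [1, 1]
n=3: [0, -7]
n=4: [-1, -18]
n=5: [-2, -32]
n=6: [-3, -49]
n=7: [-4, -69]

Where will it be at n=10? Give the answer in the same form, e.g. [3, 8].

[-7, -147]

Taking differences between consecutive positions: [-1, -2], [-1, -5], [-1, -8], [-1, -11], [-1, -14], [-1, -17], [-1, -20]. These grow by [+0, -3] each step.
step 8: [-4, -69] + [-1, -23] → [-5, -92]
step 9: [-5, -92] + [-1, -26] → [-6, -118]
step 10: [-6, -118] + [-1, -29] → [-7, -147]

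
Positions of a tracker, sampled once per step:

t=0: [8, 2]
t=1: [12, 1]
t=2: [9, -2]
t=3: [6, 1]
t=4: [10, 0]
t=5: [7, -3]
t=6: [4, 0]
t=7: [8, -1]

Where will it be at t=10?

Differencing gives [+4, -1], [-3, -3], [-3, +3], [+4, -1], [-3, -3], [-3, +3], [+4, -1]. This is the pattern [+4, -1], [-3, -3], [-3, +3] repeated.
step 8: apply [-3, -3] → [5, -4]
step 9: apply [-3, +3] → [2, -1]
step 10: apply [+4, -1] → [6, -2]

[6, -2]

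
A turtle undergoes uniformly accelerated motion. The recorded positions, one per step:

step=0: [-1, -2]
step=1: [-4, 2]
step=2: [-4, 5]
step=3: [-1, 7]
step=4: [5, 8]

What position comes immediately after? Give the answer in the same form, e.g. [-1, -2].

[14, 8]

First differences are [-3, +4], [+0, +3], [+3, +2], [+6, +1]; their common second difference is [+3, -1] (constant acceleration).
step 5: [5, 8] + [+9, +0] → [14, 8]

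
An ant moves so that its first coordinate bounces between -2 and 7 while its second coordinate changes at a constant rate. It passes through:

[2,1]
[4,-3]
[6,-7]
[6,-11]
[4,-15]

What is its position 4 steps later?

[0,-31]

The first coordinate reflects between -2 and 7, moving 2 per step.
  step 5: 4 → 2
  step 6: 2 → 0
  step 7: 0 → -2
  step 8: -2 → 0
The second coordinate changes by -4 each step: at step 8 it is -31.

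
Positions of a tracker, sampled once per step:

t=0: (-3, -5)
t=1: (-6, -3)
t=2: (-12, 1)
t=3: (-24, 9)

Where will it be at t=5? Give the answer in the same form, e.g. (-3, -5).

The jumps are (-3, +2), (-6, +4), (-12, +8) — a geometric progression with ratio 2.
step 4: (-24, 9) + (-24, +16) → (-48, 25)
step 5: (-48, 25) + (-48, +32) → (-96, 57)

(-96, 57)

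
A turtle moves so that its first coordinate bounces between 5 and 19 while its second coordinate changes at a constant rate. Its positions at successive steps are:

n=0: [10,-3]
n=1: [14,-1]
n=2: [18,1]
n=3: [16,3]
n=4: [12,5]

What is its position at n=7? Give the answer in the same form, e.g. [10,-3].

The first coordinate travels 4 per step and bounces off the walls at 5 and 19.
  step 5: 12 → 8
  step 6: 8 → 6
  step 7: 6 → 10
The second coordinate changes by +2 each step: at step 7 it is 11.

[10,11]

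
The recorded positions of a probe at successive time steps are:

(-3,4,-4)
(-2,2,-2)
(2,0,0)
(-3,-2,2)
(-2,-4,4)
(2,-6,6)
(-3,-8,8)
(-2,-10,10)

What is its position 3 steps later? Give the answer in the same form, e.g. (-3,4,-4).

The first coordinate repeats the cycle [-3, -2, 2] with period 3; step 10 mod 3 = 1, giving -2.
The second coordinate changes by -2 each step, so at step 10 it is 4 + 10·(-2) = -16.
The third coordinate changes by +2 each step, so at step 10 it is -4 + 10·(2) = 16.

(-2,-16,16)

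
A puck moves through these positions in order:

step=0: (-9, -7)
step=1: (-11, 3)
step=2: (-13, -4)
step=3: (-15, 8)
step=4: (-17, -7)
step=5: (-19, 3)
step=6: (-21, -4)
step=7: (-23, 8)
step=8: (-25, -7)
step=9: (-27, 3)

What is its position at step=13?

The first coordinate changes by -2 each step, so at step 13 it is -9 + 13·(-2) = -35.
The second coordinate repeats the cycle [-7, 3, -4, 8] with period 4; step 13 mod 4 = 1, giving 3.

(-35, 3)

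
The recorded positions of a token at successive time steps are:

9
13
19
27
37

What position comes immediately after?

49

Taking differences between consecutive positions: +4, +6, +8, +10. These grow by +2 each step.
step 5: 37 + 12 → 49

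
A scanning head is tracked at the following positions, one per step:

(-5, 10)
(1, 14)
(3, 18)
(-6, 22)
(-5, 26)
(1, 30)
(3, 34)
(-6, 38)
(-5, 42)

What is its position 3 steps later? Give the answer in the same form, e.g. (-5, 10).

(-6, 54)

First: cycles through -5, 1, 3, -6 every 4 steps. Step 11 lands at position 3 of the cycle → -6.
Second: linear, +4 per step → 54 at step 11.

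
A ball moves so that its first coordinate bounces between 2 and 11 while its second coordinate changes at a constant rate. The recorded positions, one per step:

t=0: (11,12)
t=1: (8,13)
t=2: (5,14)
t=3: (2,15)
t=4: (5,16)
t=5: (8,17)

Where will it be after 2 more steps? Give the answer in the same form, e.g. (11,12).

(8,19)

The first coordinate travels 3 per step and bounces off the walls at 2 and 11.
  step 6: 8 → 11
  step 7: 11 → 8
The second coordinate changes by +1 each step: at step 7 it is 19.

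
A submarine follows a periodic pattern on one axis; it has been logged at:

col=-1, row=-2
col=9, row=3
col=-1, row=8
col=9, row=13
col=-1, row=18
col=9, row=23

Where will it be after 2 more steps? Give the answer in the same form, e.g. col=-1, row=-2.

Col: cycles through -1, 9 every 2 steps. Step 7 lands at position 1 of the cycle → 9.
Row: linear, +5 per step → 33 at step 7.

col=9, row=33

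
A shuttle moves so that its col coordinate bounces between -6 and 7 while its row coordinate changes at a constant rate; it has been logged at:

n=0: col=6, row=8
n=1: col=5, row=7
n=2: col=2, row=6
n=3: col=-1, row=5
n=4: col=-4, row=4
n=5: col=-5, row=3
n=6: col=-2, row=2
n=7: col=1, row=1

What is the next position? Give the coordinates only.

col=4, row=0

The col coordinate travels 3 per step and bounces off the walls at -6 and 7.
  step 8: 1 → 4
The row coordinate changes by -1 each step: at step 8 it is 0.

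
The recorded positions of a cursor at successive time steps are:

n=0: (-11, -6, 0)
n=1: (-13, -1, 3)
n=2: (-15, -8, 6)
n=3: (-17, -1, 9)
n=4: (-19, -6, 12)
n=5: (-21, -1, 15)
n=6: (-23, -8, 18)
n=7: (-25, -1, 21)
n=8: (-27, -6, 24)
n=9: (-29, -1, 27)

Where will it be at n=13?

First: linear, -2 per step → -37 at step 13.
Second: cycles through -6, -1, -8, -1 every 4 steps. Step 13 lands at position 1 of the cycle → -1.
Third: linear, +3 per step → 39 at step 13.

(-37, -1, 39)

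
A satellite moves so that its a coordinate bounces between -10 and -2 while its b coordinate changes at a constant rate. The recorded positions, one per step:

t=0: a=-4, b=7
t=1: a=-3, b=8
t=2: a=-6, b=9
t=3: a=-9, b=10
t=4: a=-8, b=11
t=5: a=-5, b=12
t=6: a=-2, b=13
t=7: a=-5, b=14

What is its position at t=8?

The a coordinate travels 3 per step and bounces off the walls at -10 and -2.
  step 8: -5 → -8
The b coordinate changes by +1 each step: at step 8 it is 15.

a=-8, b=15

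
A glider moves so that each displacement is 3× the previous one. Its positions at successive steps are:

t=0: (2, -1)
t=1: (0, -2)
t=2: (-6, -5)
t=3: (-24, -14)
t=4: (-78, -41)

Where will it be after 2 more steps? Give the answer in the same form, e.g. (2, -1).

(-726, -365)

Step-to-step displacements: (-2, -1), (-6, -3), (-18, -9), (-54, -27); each is 3× the previous.
step 5: (-78, -41) + (-162, -81) → (-240, -122)
step 6: (-240, -122) + (-486, -243) → (-726, -365)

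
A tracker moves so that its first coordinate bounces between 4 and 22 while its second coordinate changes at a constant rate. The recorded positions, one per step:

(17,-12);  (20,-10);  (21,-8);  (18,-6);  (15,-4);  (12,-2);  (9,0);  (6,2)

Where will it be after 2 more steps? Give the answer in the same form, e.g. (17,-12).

The first coordinate travels 3 per step and bounces off the walls at 4 and 22.
  step 8: 6 → 5
  step 9: 5 → 8
The second coordinate changes by +2 each step: at step 9 it is 6.

(8,6)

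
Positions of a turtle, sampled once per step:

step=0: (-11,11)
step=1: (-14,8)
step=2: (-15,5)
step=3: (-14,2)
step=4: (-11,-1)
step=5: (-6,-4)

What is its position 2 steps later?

Successive displacements: (-3,-3), (-1,-3), (+1,-3), (+3,-3), (+5,-3) — each changes by (+2,+0).
step 6: (-6,-4) + (+7,-3) → (1,-7)
step 7: (1,-7) + (+9,-3) → (10,-10)

(10,-10)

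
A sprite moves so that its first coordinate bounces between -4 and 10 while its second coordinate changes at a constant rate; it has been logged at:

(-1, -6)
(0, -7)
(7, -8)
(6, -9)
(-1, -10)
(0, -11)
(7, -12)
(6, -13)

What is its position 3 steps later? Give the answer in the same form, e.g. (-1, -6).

The first coordinate travels 7 per step and bounces off the walls at -4 and 10.
  step 8: 6 → -1
  step 9: -1 → 0
  step 10: 0 → 7
The second coordinate changes by -1 each step: at step 10 it is -16.

(7, -16)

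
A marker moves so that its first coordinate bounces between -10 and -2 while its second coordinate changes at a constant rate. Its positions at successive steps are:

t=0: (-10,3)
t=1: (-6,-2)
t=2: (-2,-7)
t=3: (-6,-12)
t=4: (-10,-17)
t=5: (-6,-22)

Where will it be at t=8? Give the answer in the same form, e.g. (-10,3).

(-10,-37)

The first coordinate travels 4 per step and bounces off the walls at -10 and -2.
  step 6: -6 → -2
  step 7: -2 → -6
  step 8: -6 → -10
The second coordinate changes by -5 each step: at step 8 it is -37.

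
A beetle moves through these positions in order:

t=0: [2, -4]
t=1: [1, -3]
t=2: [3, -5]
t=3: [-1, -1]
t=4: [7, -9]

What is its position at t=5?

[-9, 7]

Step-to-step displacements: [-1, +1], [+2, -2], [-4, +4], [+8, -8]; each is -2× the previous.
step 5: [7, -9] + [-16, +16] → [-9, 7]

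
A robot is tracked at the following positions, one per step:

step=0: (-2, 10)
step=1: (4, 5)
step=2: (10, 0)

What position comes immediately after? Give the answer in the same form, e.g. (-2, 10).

(16, -5)

The position changes by (+6, -5) every step.
step 3: (10, 0) + (+6, -5) → (16, -5)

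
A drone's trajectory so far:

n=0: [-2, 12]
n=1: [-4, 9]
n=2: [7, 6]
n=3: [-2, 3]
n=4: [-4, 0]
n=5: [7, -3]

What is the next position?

[-2, -6]

The first coordinate repeats the cycle [-2, -4, 7] with period 3; step 6 mod 3 = 0, giving -2.
The second coordinate changes by -3 each step, so at step 6 it is 12 + 6·(-3) = -6.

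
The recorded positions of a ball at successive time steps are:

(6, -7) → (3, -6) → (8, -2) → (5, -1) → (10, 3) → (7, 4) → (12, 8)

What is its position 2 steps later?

Step-to-step displacements: (-3, +1), (+5, +4), (-3, +1), (+5, +4), (-3, +1), (+5, +4) — a repeating cycle of length 2.
step 7: apply (-3, +1) → (9, 9)
step 8: apply (+5, +4) → (14, 13)

(14, 13)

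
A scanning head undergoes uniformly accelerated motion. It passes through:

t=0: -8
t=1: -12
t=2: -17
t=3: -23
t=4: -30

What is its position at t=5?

Successive displacements: -4, -5, -6, -7 — each changes by -1.
step 5: -30 − 8 → -38

-38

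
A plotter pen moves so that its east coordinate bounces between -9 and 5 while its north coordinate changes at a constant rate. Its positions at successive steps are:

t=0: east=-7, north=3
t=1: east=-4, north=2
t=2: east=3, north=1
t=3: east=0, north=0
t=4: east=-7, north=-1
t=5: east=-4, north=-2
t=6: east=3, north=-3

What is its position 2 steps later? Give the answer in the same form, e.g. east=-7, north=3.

east=-7, north=-5

The east coordinate travels 7 per step and bounces off the walls at -9 and 5.
  step 7: 3 → 0
  step 8: 0 → -7
The north coordinate changes by -1 each step: at step 8 it is -5.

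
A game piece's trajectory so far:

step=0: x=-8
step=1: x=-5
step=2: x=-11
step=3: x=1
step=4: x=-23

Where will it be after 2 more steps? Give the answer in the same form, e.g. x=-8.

x=-71

The jumps are +3, -6, +12, -24 — a geometric progression with ratio -2.
step 5: -23 + 48 → x=25
step 6: 25 − 96 → x=-71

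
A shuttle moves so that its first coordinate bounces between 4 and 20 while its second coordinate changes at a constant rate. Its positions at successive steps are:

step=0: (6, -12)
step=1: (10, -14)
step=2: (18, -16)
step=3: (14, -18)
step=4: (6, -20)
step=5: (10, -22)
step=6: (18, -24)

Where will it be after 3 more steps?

The first coordinate reflects between 4 and 20, moving 8 per step.
  step 7: 18 → 14
  step 8: 14 → 6
  step 9: 6 → 10
The second coordinate changes by -2 each step: at step 9 it is -30.

(10, -30)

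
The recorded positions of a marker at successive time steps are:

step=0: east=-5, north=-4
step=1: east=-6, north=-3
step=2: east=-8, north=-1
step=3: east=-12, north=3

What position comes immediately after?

east=-20, north=11

Consecutive displacements (-1, +1), (-2, +2), (-4, +4) scale by a factor of 2 each step.
step 4: east=-12, north=3 + (-8, +8) → east=-20, north=11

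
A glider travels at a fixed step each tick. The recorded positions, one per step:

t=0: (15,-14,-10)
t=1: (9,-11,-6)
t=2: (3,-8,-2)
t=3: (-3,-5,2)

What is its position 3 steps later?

(-21,4,14)

Constant displacement of (-6,+3,+4) per step.
step 4: (-3,-5,2) + (-6,+3,+4) → (-9,-2,6)
step 5: (-9,-2,6) + (-6,+3,+4) → (-15,1,10)
step 6: (-15,1,10) + (-6,+3,+4) → (-21,4,14)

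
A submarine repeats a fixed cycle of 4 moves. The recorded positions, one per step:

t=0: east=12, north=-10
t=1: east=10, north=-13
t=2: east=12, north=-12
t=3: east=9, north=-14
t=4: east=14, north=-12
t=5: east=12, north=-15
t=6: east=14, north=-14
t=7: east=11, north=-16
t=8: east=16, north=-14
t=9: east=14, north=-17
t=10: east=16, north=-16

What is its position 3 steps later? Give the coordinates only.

east=16, north=-19

Differencing gives (-2, -3), (+2, +1), (-3, -2), (+5, +2), (-2, -3), (+2, +1), (-3, -2), (+5, +2), (-2, -3), (+2, +1). This is the pattern (-2, -3), (+2, +1), (-3, -2), (+5, +2) repeated.
step 11: apply (-3, -2) → east=13, north=-18
step 12: apply (+5, +2) → east=18, north=-16
step 13: apply (-2, -3) → east=16, north=-19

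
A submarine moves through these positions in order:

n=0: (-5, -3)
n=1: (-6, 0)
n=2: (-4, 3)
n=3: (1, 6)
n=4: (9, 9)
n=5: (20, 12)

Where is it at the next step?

First differences are (-1, +3), (+2, +3), (+5, +3), (+8, +3), (+11, +3); their common second difference is (+3, +0) (constant acceleration).
step 6: (20, 12) + (+14, +3) → (34, 15)

(34, 15)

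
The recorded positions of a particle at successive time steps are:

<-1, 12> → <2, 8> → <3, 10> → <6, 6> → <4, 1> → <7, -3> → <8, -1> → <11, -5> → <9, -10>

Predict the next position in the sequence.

<12, -14>

Differencing gives <+3, -4>, <+1, +2>, <+3, -4>, <-2, -5>, <+3, -4>, <+1, +2>, <+3, -4>, <-2, -5>. This is the pattern <+3, -4>, <+1, +2>, <+3, -4>, <-2, -5> repeated.
step 9: apply <+3, -4> → <12, -14>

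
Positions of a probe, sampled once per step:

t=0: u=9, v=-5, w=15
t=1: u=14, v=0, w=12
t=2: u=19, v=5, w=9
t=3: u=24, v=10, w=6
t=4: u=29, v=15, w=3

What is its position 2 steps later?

u=39, v=25, w=-3

Each step adds (+5,+5,-3) to the position.
step 5: u=29, v=15, w=3 + (+5,+5,-3) → u=34, v=20, w=0
step 6: u=34, v=20, w=0 + (+5,+5,-3) → u=39, v=25, w=-3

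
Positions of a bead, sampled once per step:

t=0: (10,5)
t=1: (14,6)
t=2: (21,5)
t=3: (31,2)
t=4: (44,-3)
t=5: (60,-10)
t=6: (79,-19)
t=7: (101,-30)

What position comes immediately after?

Successive displacements: (+4,+1), (+7,-1), (+10,-3), (+13,-5), (+16,-7), (+19,-9), (+22,-11) — each changes by (+3,-2).
step 8: (101,-30) + (+25,-13) → (126,-43)

(126,-43)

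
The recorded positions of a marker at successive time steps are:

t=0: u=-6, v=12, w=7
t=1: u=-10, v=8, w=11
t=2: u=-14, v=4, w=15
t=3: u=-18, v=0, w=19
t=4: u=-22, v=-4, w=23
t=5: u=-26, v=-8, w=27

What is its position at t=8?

u=-38, v=-20, w=39

Each step adds (-4, -4, +4) to the position.
step 6: u=-26, v=-8, w=27 + (-4, -4, +4) → u=-30, v=-12, w=31
step 7: u=-30, v=-12, w=31 + (-4, -4, +4) → u=-34, v=-16, w=35
step 8: u=-34, v=-16, w=35 + (-4, -4, +4) → u=-38, v=-20, w=39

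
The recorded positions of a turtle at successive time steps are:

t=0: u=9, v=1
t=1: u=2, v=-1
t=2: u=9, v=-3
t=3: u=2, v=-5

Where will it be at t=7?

U: cycles through 9, 2 every 2 steps. Step 7 lands at position 1 of the cycle → 2.
V: linear, -2 per step → -13 at step 7.

u=2, v=-13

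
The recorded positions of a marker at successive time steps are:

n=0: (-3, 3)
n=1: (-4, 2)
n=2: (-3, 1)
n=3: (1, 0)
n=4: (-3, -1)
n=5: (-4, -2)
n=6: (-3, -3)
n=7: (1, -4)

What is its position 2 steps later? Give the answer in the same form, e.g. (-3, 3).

The first coordinate repeats the cycle [-3, -4, -3, 1] with period 4; step 9 mod 4 = 1, giving -4.
The second coordinate changes by -1 each step, so at step 9 it is 3 + 9·(-1) = -6.

(-4, -6)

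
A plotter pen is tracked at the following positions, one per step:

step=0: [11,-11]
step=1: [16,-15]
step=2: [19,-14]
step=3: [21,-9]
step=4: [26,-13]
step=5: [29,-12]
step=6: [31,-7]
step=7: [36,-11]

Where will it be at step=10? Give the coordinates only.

Step-to-step displacements: [+5,-4], [+3,+1], [+2,+5], [+5,-4], [+3,+1], [+2,+5], [+5,-4] — a repeating cycle of length 3.
step 8: apply [+3,+1] → [39,-10]
step 9: apply [+2,+5] → [41,-5]
step 10: apply [+5,-4] → [46,-9]

[46,-9]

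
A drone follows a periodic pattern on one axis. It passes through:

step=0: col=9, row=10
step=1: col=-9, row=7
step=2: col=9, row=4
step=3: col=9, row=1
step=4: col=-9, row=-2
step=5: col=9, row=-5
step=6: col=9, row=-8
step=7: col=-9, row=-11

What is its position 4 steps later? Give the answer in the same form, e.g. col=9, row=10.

col=9, row=-23

Col: cycles through 9, -9, 9 every 3 steps. Step 11 lands at position 2 of the cycle → 9.
Row: linear, -3 per step → -23 at step 11.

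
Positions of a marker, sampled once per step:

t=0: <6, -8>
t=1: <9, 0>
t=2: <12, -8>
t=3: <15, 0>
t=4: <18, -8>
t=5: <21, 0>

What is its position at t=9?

<33, 0>

First: linear, +3 per step → 33 at step 9.
Second: cycles through -8, 0 every 2 steps. Step 9 lands at position 1 of the cycle → 0.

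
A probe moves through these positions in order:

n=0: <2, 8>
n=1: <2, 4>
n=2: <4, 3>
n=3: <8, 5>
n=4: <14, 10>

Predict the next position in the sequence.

First differences are <+0, -4>, <+2, -1>, <+4, +2>, <+6, +5>; their common second difference is <+2, +3> (constant acceleration).
step 5: <14, 10> + <+8, +8> → <22, 18>

<22, 18>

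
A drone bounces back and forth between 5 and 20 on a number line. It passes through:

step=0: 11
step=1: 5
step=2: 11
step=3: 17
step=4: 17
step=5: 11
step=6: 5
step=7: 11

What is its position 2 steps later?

17

The value reflects between 5 and 20, moving 6 per step.
  step 8: 11 → 17
  step 9: 17 → 17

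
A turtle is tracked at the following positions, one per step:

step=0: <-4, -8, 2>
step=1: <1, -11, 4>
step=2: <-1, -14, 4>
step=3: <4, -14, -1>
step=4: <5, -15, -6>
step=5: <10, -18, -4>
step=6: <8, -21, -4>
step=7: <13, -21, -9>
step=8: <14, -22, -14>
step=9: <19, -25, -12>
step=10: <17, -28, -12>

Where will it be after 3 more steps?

Differencing gives <+5, -3, +2>, <-2, -3, +0>, <+5, +0, -5>, <+1, -1, -5>, <+5, -3, +2>, <-2, -3, +0>, <+5, +0, -5>, <+1, -1, -5>, <+5, -3, +2>, <-2, -3, +0>. This is the pattern <+5, -3, +2>, <-2, -3, +0>, <+5, +0, -5>, <+1, -1, -5> repeated.
step 11: apply <+5, +0, -5> → <22, -28, -17>
step 12: apply <+1, -1, -5> → <23, -29, -22>
step 13: apply <+5, -3, +2> → <28, -32, -20>

<28, -32, -20>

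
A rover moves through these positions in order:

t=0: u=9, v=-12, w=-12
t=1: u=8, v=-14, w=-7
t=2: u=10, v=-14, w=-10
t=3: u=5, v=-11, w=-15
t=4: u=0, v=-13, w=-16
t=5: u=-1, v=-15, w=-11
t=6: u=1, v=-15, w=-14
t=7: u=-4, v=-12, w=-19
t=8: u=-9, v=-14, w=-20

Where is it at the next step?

u=-10, v=-16, w=-15

Differencing gives (-1, -2, +5), (+2, +0, -3), (-5, +3, -5), (-5, -2, -1), (-1, -2, +5), (+2, +0, -3), (-5, +3, -5), (-5, -2, -1). This is the pattern (-1, -2, +5), (+2, +0, -3), (-5, +3, -5), (-5, -2, -1) repeated.
step 9: apply (-1, -2, +5) → u=-10, v=-16, w=-15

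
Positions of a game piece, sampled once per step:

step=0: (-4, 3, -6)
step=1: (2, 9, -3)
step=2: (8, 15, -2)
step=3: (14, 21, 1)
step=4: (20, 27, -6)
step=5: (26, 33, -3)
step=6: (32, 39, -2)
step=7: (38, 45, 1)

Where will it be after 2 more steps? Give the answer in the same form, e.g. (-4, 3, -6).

The first coordinate changes by +6 each step, so at step 9 it is -4 + 9·(6) = 50.
The second coordinate changes by +6 each step, so at step 9 it is 3 + 9·(6) = 57.
The third coordinate repeats the cycle [-6, -3, -2, 1] with period 4; step 9 mod 4 = 1, giving -3.

(50, 57, -3)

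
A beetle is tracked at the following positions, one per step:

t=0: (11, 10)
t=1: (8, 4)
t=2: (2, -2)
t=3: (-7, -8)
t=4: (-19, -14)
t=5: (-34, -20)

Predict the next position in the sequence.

(-52, -26)

First differences are (-3, -6), (-6, -6), (-9, -6), (-12, -6), (-15, -6); their common second difference is (-3, +0) (constant acceleration).
step 6: (-34, -20) + (-18, -6) → (-52, -26)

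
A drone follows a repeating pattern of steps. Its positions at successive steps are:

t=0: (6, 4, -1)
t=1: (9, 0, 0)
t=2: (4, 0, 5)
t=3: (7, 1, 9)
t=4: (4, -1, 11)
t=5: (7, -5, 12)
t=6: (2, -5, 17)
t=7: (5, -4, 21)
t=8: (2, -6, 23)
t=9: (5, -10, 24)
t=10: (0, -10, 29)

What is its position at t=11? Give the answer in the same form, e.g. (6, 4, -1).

(3, -9, 33)

Step-to-step displacements: (+3, -4, +1), (-5, +0, +5), (+3, +1, +4), (-3, -2, +2), (+3, -4, +1), (-5, +0, +5), (+3, +1, +4), (-3, -2, +2), (+3, -4, +1), (-5, +0, +5) — a repeating cycle of length 4.
step 11: apply (+3, +1, +4) → (3, -9, 33)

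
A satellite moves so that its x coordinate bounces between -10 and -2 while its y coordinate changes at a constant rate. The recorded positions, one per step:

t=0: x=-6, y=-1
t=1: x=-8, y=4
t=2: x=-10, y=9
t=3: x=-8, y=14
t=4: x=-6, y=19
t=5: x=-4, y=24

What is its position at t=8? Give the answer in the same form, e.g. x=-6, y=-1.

x=-6, y=39

The x coordinate travels 2 per step and bounces off the walls at -10 and -2.
  step 6: -4 → -2
  step 7: -2 → -4
  step 8: -4 → -6
The y coordinate changes by +5 each step: at step 8 it is 39.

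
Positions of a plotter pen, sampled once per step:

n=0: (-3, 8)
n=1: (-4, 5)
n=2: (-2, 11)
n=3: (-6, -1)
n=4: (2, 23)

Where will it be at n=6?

(18, 71)

Step-to-step displacements: (-1, -3), (+2, +6), (-4, -12), (+8, +24); each is -2× the previous.
step 5: (2, 23) + (-16, -48) → (-14, -25)
step 6: (-14, -25) + (+32, +96) → (18, 71)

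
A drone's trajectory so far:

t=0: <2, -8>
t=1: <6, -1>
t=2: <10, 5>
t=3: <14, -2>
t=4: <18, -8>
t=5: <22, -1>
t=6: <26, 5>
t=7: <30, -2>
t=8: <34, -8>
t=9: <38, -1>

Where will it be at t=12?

The first coordinate changes by +4 each step, so at step 12 it is 2 + 12·(4) = 50.
The second coordinate repeats the cycle [-8, -1, 5, -2] with period 4; step 12 mod 4 = 0, giving -8.

<50, -8>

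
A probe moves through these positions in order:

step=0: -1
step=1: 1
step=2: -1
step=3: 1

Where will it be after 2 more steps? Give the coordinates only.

Consecutive displacements +2, -2, +2 scale by a factor of -1 each step.
step 4: 1 − 2 → -1
step 5: -1 + 2 → 1

1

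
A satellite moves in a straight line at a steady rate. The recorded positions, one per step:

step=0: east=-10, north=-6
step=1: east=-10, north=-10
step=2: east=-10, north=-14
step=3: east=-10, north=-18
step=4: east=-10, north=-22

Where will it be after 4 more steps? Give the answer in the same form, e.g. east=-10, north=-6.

Constant displacement of (+0, -4) per step.
step 5: east=-10, north=-22 + (+0, -4) → east=-10, north=-26
step 6: east=-10, north=-26 + (+0, -4) → east=-10, north=-30
step 7: east=-10, north=-30 + (+0, -4) → east=-10, north=-34
step 8: east=-10, north=-34 + (+0, -4) → east=-10, north=-38

east=-10, north=-38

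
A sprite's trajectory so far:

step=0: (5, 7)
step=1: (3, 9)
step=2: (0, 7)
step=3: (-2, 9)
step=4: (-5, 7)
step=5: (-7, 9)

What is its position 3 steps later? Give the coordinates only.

(-15, 7)

Step-to-step displacements: (-2, +2), (-3, -2), (-2, +2), (-3, -2), (-2, +2) — a repeating cycle of length 2.
step 6: apply (-3, -2) → (-10, 7)
step 7: apply (-2, +2) → (-12, 9)
step 8: apply (-3, -2) → (-15, 7)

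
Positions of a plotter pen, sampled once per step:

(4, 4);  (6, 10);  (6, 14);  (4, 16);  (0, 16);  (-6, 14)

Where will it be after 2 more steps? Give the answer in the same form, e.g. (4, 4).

First differences are (+2, +6), (+0, +4), (-2, +2), (-4, +0), (-6, -2); their common second difference is (-2, -2) (constant acceleration).
step 6: (-6, 14) + (-8, -4) → (-14, 10)
step 7: (-14, 10) + (-10, -6) → (-24, 4)

(-24, 4)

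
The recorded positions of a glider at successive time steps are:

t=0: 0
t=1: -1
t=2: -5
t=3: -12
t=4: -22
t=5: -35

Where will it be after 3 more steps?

Taking differences between consecutive positions: -1, -4, -7, -10, -13. These grow by -3 each step.
step 6: -35 − 16 → -51
step 7: -51 − 19 → -70
step 8: -70 − 22 → -92

-92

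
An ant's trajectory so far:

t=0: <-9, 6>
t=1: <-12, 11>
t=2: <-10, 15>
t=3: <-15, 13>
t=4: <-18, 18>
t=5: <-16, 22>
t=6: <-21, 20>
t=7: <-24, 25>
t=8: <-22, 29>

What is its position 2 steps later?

<-30, 32>

The moves between consecutive positions are <-3, +5>, <+2, +4>, <-5, -2>, <-3, +5>, <+2, +4>, <-5, -2>, <-3, +5>, <+2, +4>; they repeat the 3-cycle [<-3, +5>, <+2, +4>, <-5, -2>].
step 9: apply <-5, -2> → <-27, 27>
step 10: apply <-3, +5> → <-30, 32>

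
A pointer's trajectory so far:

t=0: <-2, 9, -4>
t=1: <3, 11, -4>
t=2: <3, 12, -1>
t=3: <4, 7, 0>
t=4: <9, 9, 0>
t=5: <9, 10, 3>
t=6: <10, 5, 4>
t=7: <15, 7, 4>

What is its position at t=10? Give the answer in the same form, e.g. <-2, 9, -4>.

Differencing gives <+5, +2, +0>, <+0, +1, +3>, <+1, -5, +1>, <+5, +2, +0>, <+0, +1, +3>, <+1, -5, +1>, <+5, +2, +0>. This is the pattern <+5, +2, +0>, <+0, +1, +3>, <+1, -5, +1> repeated.
step 8: apply <+0, +1, +3> → <15, 8, 7>
step 9: apply <+1, -5, +1> → <16, 3, 8>
step 10: apply <+5, +2, +0> → <21, 5, 8>

<21, 5, 8>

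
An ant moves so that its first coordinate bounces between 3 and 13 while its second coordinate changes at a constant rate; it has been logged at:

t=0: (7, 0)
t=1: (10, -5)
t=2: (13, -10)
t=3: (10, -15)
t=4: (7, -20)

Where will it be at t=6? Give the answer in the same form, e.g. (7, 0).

The first coordinate travels 3 per step and bounces off the walls at 3 and 13.
  step 5: 7 → 4
  step 6: 4 → 5
The second coordinate changes by -5 each step: at step 6 it is -30.

(5, -30)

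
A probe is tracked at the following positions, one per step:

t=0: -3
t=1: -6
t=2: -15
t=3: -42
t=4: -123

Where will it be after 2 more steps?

Step-to-step displacements: -3, -9, -27, -81; each is 3× the previous.
step 5: -123 − 243 → -366
step 6: -366 − 729 → -1095

-1095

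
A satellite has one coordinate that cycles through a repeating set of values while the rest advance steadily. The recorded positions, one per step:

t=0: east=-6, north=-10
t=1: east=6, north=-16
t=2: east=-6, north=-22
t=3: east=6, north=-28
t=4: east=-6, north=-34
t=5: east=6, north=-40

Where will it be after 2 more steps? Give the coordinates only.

east=6, north=-52

East: cycles through -6, 6 every 2 steps. Step 7 lands at position 1 of the cycle → 6.
North: linear, -6 per step → -52 at step 7.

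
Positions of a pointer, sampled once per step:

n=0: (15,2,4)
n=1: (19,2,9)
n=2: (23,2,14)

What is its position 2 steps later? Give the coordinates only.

(31,2,24)

Each step adds (+4,+0,+5) to the position.
step 3: (23,2,14) + (+4,+0,+5) → (27,2,19)
step 4: (27,2,19) + (+4,+0,+5) → (31,2,24)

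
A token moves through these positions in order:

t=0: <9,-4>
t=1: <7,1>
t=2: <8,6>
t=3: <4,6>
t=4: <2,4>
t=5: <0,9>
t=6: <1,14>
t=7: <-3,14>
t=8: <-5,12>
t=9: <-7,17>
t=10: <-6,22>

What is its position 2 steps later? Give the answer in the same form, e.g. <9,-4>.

The moves between consecutive positions are <-2,+5>, <+1,+5>, <-4,+0>, <-2,-2>, <-2,+5>, <+1,+5>, <-4,+0>, <-2,-2>, <-2,+5>, <+1,+5>; they repeat the 4-cycle [<-2,+5>, <+1,+5>, <-4,+0>, <-2,-2>].
step 11: apply <-4,+0> → <-10,22>
step 12: apply <-2,-2> → <-12,20>

<-12,20>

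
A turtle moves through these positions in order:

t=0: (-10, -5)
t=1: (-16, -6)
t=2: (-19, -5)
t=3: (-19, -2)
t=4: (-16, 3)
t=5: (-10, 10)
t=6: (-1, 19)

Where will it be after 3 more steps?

(44, 58)

First differences are (-6, -1), (-3, +1), (+0, +3), (+3, +5), (+6, +7), (+9, +9); their common second difference is (+3, +2) (constant acceleration).
step 7: (-1, 19) + (+12, +11) → (11, 30)
step 8: (11, 30) + (+15, +13) → (26, 43)
step 9: (26, 43) + (+18, +15) → (44, 58)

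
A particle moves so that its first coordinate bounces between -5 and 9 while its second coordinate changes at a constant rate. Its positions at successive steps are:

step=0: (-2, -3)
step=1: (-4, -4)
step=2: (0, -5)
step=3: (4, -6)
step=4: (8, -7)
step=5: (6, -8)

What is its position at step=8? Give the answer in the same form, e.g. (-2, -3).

(-4, -11)

The first coordinate travels 4 per step and bounces off the walls at -5 and 9.
  step 6: 6 → 2
  step 7: 2 → -2
  step 8: -2 → -4
The second coordinate changes by -1 each step: at step 8 it is -11.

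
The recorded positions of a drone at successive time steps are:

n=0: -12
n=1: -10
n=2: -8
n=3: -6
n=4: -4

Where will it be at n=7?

Constant displacement of +2 per step.
step 5: -4 + 2 → -2
step 6: -2 + 2 → 0
step 7: 0 + 2 → 2

2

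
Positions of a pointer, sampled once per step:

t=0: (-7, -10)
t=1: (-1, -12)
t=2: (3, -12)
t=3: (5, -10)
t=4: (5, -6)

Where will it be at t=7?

First differences are (+6, -2), (+4, +0), (+2, +2), (+0, +4); their common second difference is (-2, +2) (constant acceleration).
step 5: (5, -6) + (-2, +6) → (3, 0)
step 6: (3, 0) + (-4, +8) → (-1, 8)
step 7: (-1, 8) + (-6, +10) → (-7, 18)

(-7, 18)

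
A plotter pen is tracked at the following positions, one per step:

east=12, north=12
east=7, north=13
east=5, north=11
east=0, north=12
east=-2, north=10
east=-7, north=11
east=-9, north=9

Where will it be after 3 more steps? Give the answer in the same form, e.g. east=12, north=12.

Step-to-step displacements: (-5, +1), (-2, -2), (-5, +1), (-2, -2), (-5, +1), (-2, -2) — a repeating cycle of length 2.
step 7: apply (-5, +1) → east=-14, north=10
step 8: apply (-2, -2) → east=-16, north=8
step 9: apply (-5, +1) → east=-21, north=9

east=-21, north=9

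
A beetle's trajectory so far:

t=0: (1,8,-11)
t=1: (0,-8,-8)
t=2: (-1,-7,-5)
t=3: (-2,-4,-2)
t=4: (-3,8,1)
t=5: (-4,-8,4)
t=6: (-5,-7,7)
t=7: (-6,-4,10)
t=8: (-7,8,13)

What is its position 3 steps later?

(-10,-4,22)

The first coordinate changes by -1 each step, so at step 11 it is 1 + 11·(-1) = -10.
The second coordinate repeats the cycle [8, -8, -7, -4] with period 4; step 11 mod 4 = 3, giving -4.
The third coordinate changes by +3 each step, so at step 11 it is -11 + 11·(3) = 22.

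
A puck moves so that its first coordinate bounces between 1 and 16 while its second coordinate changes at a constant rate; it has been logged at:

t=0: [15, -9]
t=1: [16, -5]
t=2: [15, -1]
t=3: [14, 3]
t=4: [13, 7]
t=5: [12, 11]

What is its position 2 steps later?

The first coordinate travels 1 per step and bounces off the walls at 1 and 16.
  step 6: 12 → 11
  step 7: 11 → 10
The second coordinate changes by +4 each step: at step 7 it is 19.

[10, 19]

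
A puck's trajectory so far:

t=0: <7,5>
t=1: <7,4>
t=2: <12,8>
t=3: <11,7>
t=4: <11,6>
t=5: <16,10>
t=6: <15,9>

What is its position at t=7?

Step-to-step displacements: <+0,-1>, <+5,+4>, <-1,-1>, <+0,-1>, <+5,+4>, <-1,-1> — a repeating cycle of length 3.
step 7: apply <+0,-1> → <15,8>

<15,8>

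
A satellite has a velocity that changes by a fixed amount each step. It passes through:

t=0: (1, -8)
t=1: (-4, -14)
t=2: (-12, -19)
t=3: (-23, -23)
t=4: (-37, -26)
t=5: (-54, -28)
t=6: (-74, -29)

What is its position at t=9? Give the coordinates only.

(-152, -26)

Successive displacements: (-5, -6), (-8, -5), (-11, -4), (-14, -3), (-17, -2), (-20, -1) — each changes by (-3, +1).
step 7: (-74, -29) + (-23, +0) → (-97, -29)
step 8: (-97, -29) + (-26, +1) → (-123, -28)
step 9: (-123, -28) + (-29, +2) → (-152, -26)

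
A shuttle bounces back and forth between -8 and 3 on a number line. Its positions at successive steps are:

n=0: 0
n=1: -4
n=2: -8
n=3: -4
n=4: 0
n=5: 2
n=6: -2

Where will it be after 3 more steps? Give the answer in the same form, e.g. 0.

The value travels 4 per step and bounces off the walls at -8 and 3.
  step 7: -2 → -6
  step 8: -6 → -6
  step 9: -6 → -2

-2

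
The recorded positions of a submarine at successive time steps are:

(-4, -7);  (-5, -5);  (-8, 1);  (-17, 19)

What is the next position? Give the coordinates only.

Step-to-step displacements: (-1, +2), (-3, +6), (-9, +18); each is 3× the previous.
step 4: (-17, 19) + (-27, +54) → (-44, 73)

(-44, 73)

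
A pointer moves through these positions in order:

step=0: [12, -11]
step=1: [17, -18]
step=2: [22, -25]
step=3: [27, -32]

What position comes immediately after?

[32, -39]

The position changes by [+5, -7] every step.
step 4: [27, -32] + [+5, -7] → [32, -39]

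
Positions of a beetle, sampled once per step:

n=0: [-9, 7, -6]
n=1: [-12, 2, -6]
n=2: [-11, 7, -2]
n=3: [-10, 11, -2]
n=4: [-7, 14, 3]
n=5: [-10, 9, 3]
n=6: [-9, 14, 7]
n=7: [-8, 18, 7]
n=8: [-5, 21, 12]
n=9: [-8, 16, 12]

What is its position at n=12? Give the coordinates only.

[-3, 28, 21]

Differencing gives [-3, -5, +0], [+1, +5, +4], [+1, +4, +0], [+3, +3, +5], [-3, -5, +0], [+1, +5, +4], [+1, +4, +0], [+3, +3, +5], [-3, -5, +0]. This is the pattern [-3, -5, +0], [+1, +5, +4], [+1, +4, +0], [+3, +3, +5] repeated.
step 10: apply [+1, +5, +4] → [-7, 21, 16]
step 11: apply [+1, +4, +0] → [-6, 25, 16]
step 12: apply [+3, +3, +5] → [-3, 28, 21]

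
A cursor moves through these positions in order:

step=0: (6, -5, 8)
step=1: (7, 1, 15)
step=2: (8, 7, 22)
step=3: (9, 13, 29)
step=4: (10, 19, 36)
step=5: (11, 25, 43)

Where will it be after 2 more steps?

The position changes by (+1, +6, +7) every step.
step 6: (11, 25, 43) + (+1, +6, +7) → (12, 31, 50)
step 7: (12, 31, 50) + (+1, +6, +7) → (13, 37, 57)

(13, 37, 57)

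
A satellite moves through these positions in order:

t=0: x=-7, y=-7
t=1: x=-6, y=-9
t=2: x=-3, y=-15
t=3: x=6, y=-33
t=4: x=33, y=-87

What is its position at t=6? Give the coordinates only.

Step-to-step displacements: (+1, -2), (+3, -6), (+9, -18), (+27, -54); each is 3× the previous.
step 5: x=33, y=-87 + (+81, -162) → x=114, y=-249
step 6: x=114, y=-249 + (+243, -486) → x=357, y=-735

x=357, y=-735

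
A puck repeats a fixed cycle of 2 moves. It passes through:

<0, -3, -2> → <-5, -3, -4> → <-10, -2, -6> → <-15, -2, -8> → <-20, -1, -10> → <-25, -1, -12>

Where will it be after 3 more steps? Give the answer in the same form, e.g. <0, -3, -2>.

<-40, 1, -18>

The moves between consecutive positions are <-5, +0, -2>, <-5, +1, -2>, <-5, +0, -2>, <-5, +1, -2>, <-5, +0, -2>; they repeat the 2-cycle [<-5, +0, -2>, <-5, +1, -2>].
step 6: apply <-5, +1, -2> → <-30, 0, -14>
step 7: apply <-5, +0, -2> → <-35, 0, -16>
step 8: apply <-5, +1, -2> → <-40, 1, -18>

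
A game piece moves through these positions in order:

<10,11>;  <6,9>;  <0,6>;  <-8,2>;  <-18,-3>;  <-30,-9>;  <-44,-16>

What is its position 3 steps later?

First differences are <-4,-2>, <-6,-3>, <-8,-4>, <-10,-5>, <-12,-6>, <-14,-7>; their common second difference is <-2,-1> (constant acceleration).
step 7: <-44,-16> + <-16,-8> → <-60,-24>
step 8: <-60,-24> + <-18,-9> → <-78,-33>
step 9: <-78,-33> + <-20,-10> → <-98,-43>

<-98,-43>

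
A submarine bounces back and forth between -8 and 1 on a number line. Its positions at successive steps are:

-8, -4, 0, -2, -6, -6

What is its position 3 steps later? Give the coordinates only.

-4

The value travels 4 per step and bounces off the walls at -8 and 1.
  step 6: -6 → -2
  step 7: -2 → 0
  step 8: 0 → -4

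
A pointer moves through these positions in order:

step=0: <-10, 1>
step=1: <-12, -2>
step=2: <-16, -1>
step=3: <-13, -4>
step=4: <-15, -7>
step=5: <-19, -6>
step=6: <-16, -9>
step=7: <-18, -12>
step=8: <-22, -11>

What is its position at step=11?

<-25, -16>

Step-to-step displacements: <-2, -3>, <-4, +1>, <+3, -3>, <-2, -3>, <-4, +1>, <+3, -3>, <-2, -3>, <-4, +1> — a repeating cycle of length 3.
step 9: apply <+3, -3> → <-19, -14>
step 10: apply <-2, -3> → <-21, -17>
step 11: apply <-4, +1> → <-25, -16>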